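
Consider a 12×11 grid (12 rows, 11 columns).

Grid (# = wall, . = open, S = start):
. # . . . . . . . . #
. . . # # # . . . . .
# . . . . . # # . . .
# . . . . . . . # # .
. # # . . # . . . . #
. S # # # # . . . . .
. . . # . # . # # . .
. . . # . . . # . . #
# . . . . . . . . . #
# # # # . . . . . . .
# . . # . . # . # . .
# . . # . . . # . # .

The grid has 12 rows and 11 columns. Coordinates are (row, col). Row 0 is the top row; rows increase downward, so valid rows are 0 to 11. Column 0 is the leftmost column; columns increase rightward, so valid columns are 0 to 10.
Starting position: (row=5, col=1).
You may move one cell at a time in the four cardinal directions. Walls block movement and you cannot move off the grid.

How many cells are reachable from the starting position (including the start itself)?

Answer: Reachable cells: 87

Derivation:
BFS flood-fill from (row=5, col=1):
  Distance 0: (row=5, col=1)
  Distance 1: (row=5, col=0), (row=6, col=1)
  Distance 2: (row=4, col=0), (row=6, col=0), (row=6, col=2), (row=7, col=1)
  Distance 3: (row=7, col=0), (row=7, col=2), (row=8, col=1)
  Distance 4: (row=8, col=2)
  Distance 5: (row=8, col=3)
  Distance 6: (row=8, col=4)
  Distance 7: (row=7, col=4), (row=8, col=5), (row=9, col=4)
  Distance 8: (row=6, col=4), (row=7, col=5), (row=8, col=6), (row=9, col=5), (row=10, col=4)
  Distance 9: (row=7, col=6), (row=8, col=7), (row=9, col=6), (row=10, col=5), (row=11, col=4)
  Distance 10: (row=6, col=6), (row=8, col=8), (row=9, col=7), (row=11, col=5)
  Distance 11: (row=5, col=6), (row=7, col=8), (row=8, col=9), (row=9, col=8), (row=10, col=7), (row=11, col=6)
  Distance 12: (row=4, col=6), (row=5, col=7), (row=7, col=9), (row=9, col=9)
  Distance 13: (row=3, col=6), (row=4, col=7), (row=5, col=8), (row=6, col=9), (row=9, col=10), (row=10, col=9)
  Distance 14: (row=3, col=5), (row=3, col=7), (row=4, col=8), (row=5, col=9), (row=6, col=10), (row=10, col=10)
  Distance 15: (row=2, col=5), (row=3, col=4), (row=4, col=9), (row=5, col=10), (row=11, col=10)
  Distance 16: (row=2, col=4), (row=3, col=3), (row=4, col=4)
  Distance 17: (row=2, col=3), (row=3, col=2), (row=4, col=3)
  Distance 18: (row=2, col=2), (row=3, col=1)
  Distance 19: (row=1, col=2), (row=2, col=1)
  Distance 20: (row=0, col=2), (row=1, col=1)
  Distance 21: (row=0, col=3), (row=1, col=0)
  Distance 22: (row=0, col=0), (row=0, col=4)
  Distance 23: (row=0, col=5)
  Distance 24: (row=0, col=6)
  Distance 25: (row=0, col=7), (row=1, col=6)
  Distance 26: (row=0, col=8), (row=1, col=7)
  Distance 27: (row=0, col=9), (row=1, col=8)
  Distance 28: (row=1, col=9), (row=2, col=8)
  Distance 29: (row=1, col=10), (row=2, col=9)
  Distance 30: (row=2, col=10)
  Distance 31: (row=3, col=10)
Total reachable: 87 (grid has 92 open cells total)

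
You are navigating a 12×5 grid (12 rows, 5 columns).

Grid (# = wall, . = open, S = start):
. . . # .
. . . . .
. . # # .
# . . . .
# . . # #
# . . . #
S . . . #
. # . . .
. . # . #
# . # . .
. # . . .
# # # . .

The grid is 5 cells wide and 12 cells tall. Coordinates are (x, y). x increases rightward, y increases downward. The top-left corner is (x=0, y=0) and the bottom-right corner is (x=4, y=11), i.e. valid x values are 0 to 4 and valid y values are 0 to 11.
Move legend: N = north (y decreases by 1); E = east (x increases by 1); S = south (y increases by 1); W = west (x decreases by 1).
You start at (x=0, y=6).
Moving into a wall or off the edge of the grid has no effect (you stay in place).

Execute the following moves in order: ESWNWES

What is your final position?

Answer: Final position: (x=1, y=6)

Derivation:
Start: (x=0, y=6)
  E (east): (x=0, y=6) -> (x=1, y=6)
  S (south): blocked, stay at (x=1, y=6)
  W (west): (x=1, y=6) -> (x=0, y=6)
  N (north): blocked, stay at (x=0, y=6)
  W (west): blocked, stay at (x=0, y=6)
  E (east): (x=0, y=6) -> (x=1, y=6)
  S (south): blocked, stay at (x=1, y=6)
Final: (x=1, y=6)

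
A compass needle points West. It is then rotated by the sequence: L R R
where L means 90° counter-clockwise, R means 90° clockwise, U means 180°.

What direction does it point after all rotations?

Answer: Final heading: North

Derivation:
Start: West
  L (left (90° counter-clockwise)) -> South
  R (right (90° clockwise)) -> West
  R (right (90° clockwise)) -> North
Final: North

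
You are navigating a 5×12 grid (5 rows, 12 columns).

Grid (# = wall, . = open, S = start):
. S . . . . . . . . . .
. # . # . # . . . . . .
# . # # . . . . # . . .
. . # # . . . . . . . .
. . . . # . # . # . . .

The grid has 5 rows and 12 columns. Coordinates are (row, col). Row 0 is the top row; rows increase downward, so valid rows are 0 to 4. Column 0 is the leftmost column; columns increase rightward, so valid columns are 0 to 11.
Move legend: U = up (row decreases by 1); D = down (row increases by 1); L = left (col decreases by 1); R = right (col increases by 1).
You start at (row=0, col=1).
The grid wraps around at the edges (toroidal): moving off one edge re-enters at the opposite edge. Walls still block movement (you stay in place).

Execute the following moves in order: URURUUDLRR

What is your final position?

Start: (row=0, col=1)
  U (up): (row=0, col=1) -> (row=4, col=1)
  R (right): (row=4, col=1) -> (row=4, col=2)
  U (up): blocked, stay at (row=4, col=2)
  R (right): (row=4, col=2) -> (row=4, col=3)
  U (up): blocked, stay at (row=4, col=3)
  U (up): blocked, stay at (row=4, col=3)
  D (down): (row=4, col=3) -> (row=0, col=3)
  L (left): (row=0, col=3) -> (row=0, col=2)
  R (right): (row=0, col=2) -> (row=0, col=3)
  R (right): (row=0, col=3) -> (row=0, col=4)
Final: (row=0, col=4)

Answer: Final position: (row=0, col=4)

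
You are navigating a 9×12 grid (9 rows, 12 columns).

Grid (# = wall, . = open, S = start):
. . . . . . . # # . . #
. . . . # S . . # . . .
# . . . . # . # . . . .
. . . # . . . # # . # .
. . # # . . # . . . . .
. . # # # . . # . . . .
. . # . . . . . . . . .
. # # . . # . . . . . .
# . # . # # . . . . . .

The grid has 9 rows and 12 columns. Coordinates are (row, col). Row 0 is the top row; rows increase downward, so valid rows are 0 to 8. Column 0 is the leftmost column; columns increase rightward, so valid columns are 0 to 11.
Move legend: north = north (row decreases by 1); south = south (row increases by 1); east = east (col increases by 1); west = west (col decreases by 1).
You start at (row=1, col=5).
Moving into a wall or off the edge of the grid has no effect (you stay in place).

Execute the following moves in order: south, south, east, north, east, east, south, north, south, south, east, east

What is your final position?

Start: (row=1, col=5)
  south (south): blocked, stay at (row=1, col=5)
  south (south): blocked, stay at (row=1, col=5)
  east (east): (row=1, col=5) -> (row=1, col=6)
  north (north): (row=1, col=6) -> (row=0, col=6)
  east (east): blocked, stay at (row=0, col=6)
  east (east): blocked, stay at (row=0, col=6)
  south (south): (row=0, col=6) -> (row=1, col=6)
  north (north): (row=1, col=6) -> (row=0, col=6)
  south (south): (row=0, col=6) -> (row=1, col=6)
  south (south): (row=1, col=6) -> (row=2, col=6)
  east (east): blocked, stay at (row=2, col=6)
  east (east): blocked, stay at (row=2, col=6)
Final: (row=2, col=6)

Answer: Final position: (row=2, col=6)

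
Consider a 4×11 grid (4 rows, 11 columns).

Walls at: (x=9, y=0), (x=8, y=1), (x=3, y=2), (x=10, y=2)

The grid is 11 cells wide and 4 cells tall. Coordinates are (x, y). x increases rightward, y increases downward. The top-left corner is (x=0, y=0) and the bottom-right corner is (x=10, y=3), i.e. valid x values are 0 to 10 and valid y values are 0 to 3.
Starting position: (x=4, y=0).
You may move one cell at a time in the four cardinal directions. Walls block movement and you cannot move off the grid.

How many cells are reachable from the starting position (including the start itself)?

Answer: Reachable cells: 40

Derivation:
BFS flood-fill from (x=4, y=0):
  Distance 0: (x=4, y=0)
  Distance 1: (x=3, y=0), (x=5, y=0), (x=4, y=1)
  Distance 2: (x=2, y=0), (x=6, y=0), (x=3, y=1), (x=5, y=1), (x=4, y=2)
  Distance 3: (x=1, y=0), (x=7, y=0), (x=2, y=1), (x=6, y=1), (x=5, y=2), (x=4, y=3)
  Distance 4: (x=0, y=0), (x=8, y=0), (x=1, y=1), (x=7, y=1), (x=2, y=2), (x=6, y=2), (x=3, y=3), (x=5, y=3)
  Distance 5: (x=0, y=1), (x=1, y=2), (x=7, y=2), (x=2, y=3), (x=6, y=3)
  Distance 6: (x=0, y=2), (x=8, y=2), (x=1, y=3), (x=7, y=3)
  Distance 7: (x=9, y=2), (x=0, y=3), (x=8, y=3)
  Distance 8: (x=9, y=1), (x=9, y=3)
  Distance 9: (x=10, y=1), (x=10, y=3)
  Distance 10: (x=10, y=0)
Total reachable: 40 (grid has 40 open cells total)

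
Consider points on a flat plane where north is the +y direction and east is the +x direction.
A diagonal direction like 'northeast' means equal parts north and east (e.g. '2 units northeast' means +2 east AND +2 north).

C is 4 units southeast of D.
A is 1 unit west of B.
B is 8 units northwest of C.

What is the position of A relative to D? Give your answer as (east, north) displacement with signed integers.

Place D at the origin (east=0, north=0).
  C is 4 units southeast of D: delta (east=+4, north=-4); C at (east=4, north=-4).
  B is 8 units northwest of C: delta (east=-8, north=+8); B at (east=-4, north=4).
  A is 1 unit west of B: delta (east=-1, north=+0); A at (east=-5, north=4).
Therefore A relative to D: (east=-5, north=4).

Answer: A is at (east=-5, north=4) relative to D.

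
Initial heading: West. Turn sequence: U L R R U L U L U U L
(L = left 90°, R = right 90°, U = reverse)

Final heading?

Answer: Final heading: West

Derivation:
Start: West
  U (U-turn (180°)) -> East
  L (left (90° counter-clockwise)) -> North
  R (right (90° clockwise)) -> East
  R (right (90° clockwise)) -> South
  U (U-turn (180°)) -> North
  L (left (90° counter-clockwise)) -> West
  U (U-turn (180°)) -> East
  L (left (90° counter-clockwise)) -> North
  U (U-turn (180°)) -> South
  U (U-turn (180°)) -> North
  L (left (90° counter-clockwise)) -> West
Final: West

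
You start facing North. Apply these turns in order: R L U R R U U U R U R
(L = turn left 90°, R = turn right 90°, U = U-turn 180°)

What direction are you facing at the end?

Answer: Final heading: South

Derivation:
Start: North
  R (right (90° clockwise)) -> East
  L (left (90° counter-clockwise)) -> North
  U (U-turn (180°)) -> South
  R (right (90° clockwise)) -> West
  R (right (90° clockwise)) -> North
  U (U-turn (180°)) -> South
  U (U-turn (180°)) -> North
  U (U-turn (180°)) -> South
  R (right (90° clockwise)) -> West
  U (U-turn (180°)) -> East
  R (right (90° clockwise)) -> South
Final: South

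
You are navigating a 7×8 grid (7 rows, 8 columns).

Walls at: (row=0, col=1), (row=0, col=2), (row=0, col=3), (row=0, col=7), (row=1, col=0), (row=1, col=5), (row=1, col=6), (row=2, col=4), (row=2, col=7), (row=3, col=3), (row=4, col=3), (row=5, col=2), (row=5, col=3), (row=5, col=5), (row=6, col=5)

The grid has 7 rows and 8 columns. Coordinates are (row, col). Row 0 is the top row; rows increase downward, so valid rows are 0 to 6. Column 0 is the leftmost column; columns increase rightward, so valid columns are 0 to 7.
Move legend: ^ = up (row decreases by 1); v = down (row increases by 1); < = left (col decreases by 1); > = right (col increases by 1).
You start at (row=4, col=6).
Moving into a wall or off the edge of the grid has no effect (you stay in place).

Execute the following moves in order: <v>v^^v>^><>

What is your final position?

Answer: Final position: (row=3, col=7)

Derivation:
Start: (row=4, col=6)
  < (left): (row=4, col=6) -> (row=4, col=5)
  v (down): blocked, stay at (row=4, col=5)
  > (right): (row=4, col=5) -> (row=4, col=6)
  v (down): (row=4, col=6) -> (row=5, col=6)
  ^ (up): (row=5, col=6) -> (row=4, col=6)
  ^ (up): (row=4, col=6) -> (row=3, col=6)
  v (down): (row=3, col=6) -> (row=4, col=6)
  > (right): (row=4, col=6) -> (row=4, col=7)
  ^ (up): (row=4, col=7) -> (row=3, col=7)
  > (right): blocked, stay at (row=3, col=7)
  < (left): (row=3, col=7) -> (row=3, col=6)
  > (right): (row=3, col=6) -> (row=3, col=7)
Final: (row=3, col=7)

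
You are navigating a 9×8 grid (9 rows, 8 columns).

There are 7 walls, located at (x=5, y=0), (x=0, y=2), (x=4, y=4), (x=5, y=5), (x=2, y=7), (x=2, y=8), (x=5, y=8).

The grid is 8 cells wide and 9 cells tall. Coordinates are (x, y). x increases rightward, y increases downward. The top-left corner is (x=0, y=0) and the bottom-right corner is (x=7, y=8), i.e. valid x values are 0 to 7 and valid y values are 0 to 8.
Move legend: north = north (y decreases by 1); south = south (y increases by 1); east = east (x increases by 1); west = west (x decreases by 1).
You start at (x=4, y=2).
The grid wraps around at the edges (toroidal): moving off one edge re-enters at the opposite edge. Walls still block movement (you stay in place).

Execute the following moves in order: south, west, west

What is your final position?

Start: (x=4, y=2)
  south (south): (x=4, y=2) -> (x=4, y=3)
  west (west): (x=4, y=3) -> (x=3, y=3)
  west (west): (x=3, y=3) -> (x=2, y=3)
Final: (x=2, y=3)

Answer: Final position: (x=2, y=3)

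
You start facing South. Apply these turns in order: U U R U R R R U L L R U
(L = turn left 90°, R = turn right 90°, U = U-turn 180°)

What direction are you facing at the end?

Start: South
  U (U-turn (180°)) -> North
  U (U-turn (180°)) -> South
  R (right (90° clockwise)) -> West
  U (U-turn (180°)) -> East
  R (right (90° clockwise)) -> South
  R (right (90° clockwise)) -> West
  R (right (90° clockwise)) -> North
  U (U-turn (180°)) -> South
  L (left (90° counter-clockwise)) -> East
  L (left (90° counter-clockwise)) -> North
  R (right (90° clockwise)) -> East
  U (U-turn (180°)) -> West
Final: West

Answer: Final heading: West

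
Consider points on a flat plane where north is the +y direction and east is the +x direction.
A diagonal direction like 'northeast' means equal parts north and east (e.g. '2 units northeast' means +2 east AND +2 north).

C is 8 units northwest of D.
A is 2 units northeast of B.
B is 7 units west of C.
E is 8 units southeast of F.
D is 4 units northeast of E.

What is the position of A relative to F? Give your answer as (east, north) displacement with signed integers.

Place F at the origin (east=0, north=0).
  E is 8 units southeast of F: delta (east=+8, north=-8); E at (east=8, north=-8).
  D is 4 units northeast of E: delta (east=+4, north=+4); D at (east=12, north=-4).
  C is 8 units northwest of D: delta (east=-8, north=+8); C at (east=4, north=4).
  B is 7 units west of C: delta (east=-7, north=+0); B at (east=-3, north=4).
  A is 2 units northeast of B: delta (east=+2, north=+2); A at (east=-1, north=6).
Therefore A relative to F: (east=-1, north=6).

Answer: A is at (east=-1, north=6) relative to F.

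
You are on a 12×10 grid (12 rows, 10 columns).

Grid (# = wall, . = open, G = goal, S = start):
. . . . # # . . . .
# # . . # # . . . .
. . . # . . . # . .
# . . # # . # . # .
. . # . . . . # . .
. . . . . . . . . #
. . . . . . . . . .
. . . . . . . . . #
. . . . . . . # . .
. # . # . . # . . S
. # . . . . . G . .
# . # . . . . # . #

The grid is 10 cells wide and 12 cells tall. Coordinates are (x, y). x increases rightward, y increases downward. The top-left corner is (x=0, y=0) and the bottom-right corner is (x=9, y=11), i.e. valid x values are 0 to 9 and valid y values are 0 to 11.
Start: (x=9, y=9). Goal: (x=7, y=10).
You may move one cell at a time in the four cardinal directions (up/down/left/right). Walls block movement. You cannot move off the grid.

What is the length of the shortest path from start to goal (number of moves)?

BFS from (x=9, y=9) until reaching (x=7, y=10):
  Distance 0: (x=9, y=9)
  Distance 1: (x=9, y=8), (x=8, y=9), (x=9, y=10)
  Distance 2: (x=8, y=8), (x=7, y=9), (x=8, y=10)
  Distance 3: (x=8, y=7), (x=7, y=10), (x=8, y=11)  <- goal reached here
One shortest path (3 moves): (x=9, y=9) -> (x=8, y=9) -> (x=7, y=9) -> (x=7, y=10)

Answer: Shortest path length: 3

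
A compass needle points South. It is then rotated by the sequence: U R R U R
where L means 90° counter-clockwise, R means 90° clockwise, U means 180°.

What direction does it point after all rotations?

Start: South
  U (U-turn (180°)) -> North
  R (right (90° clockwise)) -> East
  R (right (90° clockwise)) -> South
  U (U-turn (180°)) -> North
  R (right (90° clockwise)) -> East
Final: East

Answer: Final heading: East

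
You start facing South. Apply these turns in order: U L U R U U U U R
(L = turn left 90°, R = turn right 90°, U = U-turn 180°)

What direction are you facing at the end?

Answer: Final heading: West

Derivation:
Start: South
  U (U-turn (180°)) -> North
  L (left (90° counter-clockwise)) -> West
  U (U-turn (180°)) -> East
  R (right (90° clockwise)) -> South
  U (U-turn (180°)) -> North
  U (U-turn (180°)) -> South
  U (U-turn (180°)) -> North
  U (U-turn (180°)) -> South
  R (right (90° clockwise)) -> West
Final: West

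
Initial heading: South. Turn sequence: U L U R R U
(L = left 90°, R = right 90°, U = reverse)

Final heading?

Start: South
  U (U-turn (180°)) -> North
  L (left (90° counter-clockwise)) -> West
  U (U-turn (180°)) -> East
  R (right (90° clockwise)) -> South
  R (right (90° clockwise)) -> West
  U (U-turn (180°)) -> East
Final: East

Answer: Final heading: East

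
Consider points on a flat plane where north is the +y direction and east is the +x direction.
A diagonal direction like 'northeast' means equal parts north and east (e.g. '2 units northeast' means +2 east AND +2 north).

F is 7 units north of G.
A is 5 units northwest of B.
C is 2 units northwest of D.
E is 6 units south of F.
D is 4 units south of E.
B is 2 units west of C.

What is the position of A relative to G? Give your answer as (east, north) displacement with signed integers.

Answer: A is at (east=-9, north=4) relative to G.

Derivation:
Place G at the origin (east=0, north=0).
  F is 7 units north of G: delta (east=+0, north=+7); F at (east=0, north=7).
  E is 6 units south of F: delta (east=+0, north=-6); E at (east=0, north=1).
  D is 4 units south of E: delta (east=+0, north=-4); D at (east=0, north=-3).
  C is 2 units northwest of D: delta (east=-2, north=+2); C at (east=-2, north=-1).
  B is 2 units west of C: delta (east=-2, north=+0); B at (east=-4, north=-1).
  A is 5 units northwest of B: delta (east=-5, north=+5); A at (east=-9, north=4).
Therefore A relative to G: (east=-9, north=4).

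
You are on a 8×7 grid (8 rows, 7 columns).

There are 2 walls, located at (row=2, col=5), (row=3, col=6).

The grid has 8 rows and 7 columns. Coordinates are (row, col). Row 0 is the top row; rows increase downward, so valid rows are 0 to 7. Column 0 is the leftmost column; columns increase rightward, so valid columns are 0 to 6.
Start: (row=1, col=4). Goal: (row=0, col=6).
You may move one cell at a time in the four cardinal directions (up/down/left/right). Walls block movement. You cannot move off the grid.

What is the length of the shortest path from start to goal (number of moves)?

Answer: Shortest path length: 3

Derivation:
BFS from (row=1, col=4) until reaching (row=0, col=6):
  Distance 0: (row=1, col=4)
  Distance 1: (row=0, col=4), (row=1, col=3), (row=1, col=5), (row=2, col=4)
  Distance 2: (row=0, col=3), (row=0, col=5), (row=1, col=2), (row=1, col=6), (row=2, col=3), (row=3, col=4)
  Distance 3: (row=0, col=2), (row=0, col=6), (row=1, col=1), (row=2, col=2), (row=2, col=6), (row=3, col=3), (row=3, col=5), (row=4, col=4)  <- goal reached here
One shortest path (3 moves): (row=1, col=4) -> (row=1, col=5) -> (row=1, col=6) -> (row=0, col=6)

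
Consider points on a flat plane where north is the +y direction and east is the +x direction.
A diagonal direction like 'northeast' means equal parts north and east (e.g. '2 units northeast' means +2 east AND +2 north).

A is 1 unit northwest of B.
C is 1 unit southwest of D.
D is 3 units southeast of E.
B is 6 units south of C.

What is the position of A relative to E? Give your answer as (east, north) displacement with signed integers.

Place E at the origin (east=0, north=0).
  D is 3 units southeast of E: delta (east=+3, north=-3); D at (east=3, north=-3).
  C is 1 unit southwest of D: delta (east=-1, north=-1); C at (east=2, north=-4).
  B is 6 units south of C: delta (east=+0, north=-6); B at (east=2, north=-10).
  A is 1 unit northwest of B: delta (east=-1, north=+1); A at (east=1, north=-9).
Therefore A relative to E: (east=1, north=-9).

Answer: A is at (east=1, north=-9) relative to E.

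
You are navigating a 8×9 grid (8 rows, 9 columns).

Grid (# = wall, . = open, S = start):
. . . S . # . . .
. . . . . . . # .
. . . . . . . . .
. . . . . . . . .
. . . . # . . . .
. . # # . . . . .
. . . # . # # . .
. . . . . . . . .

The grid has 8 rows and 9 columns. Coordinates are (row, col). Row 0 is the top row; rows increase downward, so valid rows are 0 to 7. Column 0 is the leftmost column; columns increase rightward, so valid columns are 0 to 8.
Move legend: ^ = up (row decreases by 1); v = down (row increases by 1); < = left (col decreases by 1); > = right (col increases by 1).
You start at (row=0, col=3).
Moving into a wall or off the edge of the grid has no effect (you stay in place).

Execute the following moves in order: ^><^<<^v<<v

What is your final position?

Answer: Final position: (row=2, col=0)

Derivation:
Start: (row=0, col=3)
  ^ (up): blocked, stay at (row=0, col=3)
  > (right): (row=0, col=3) -> (row=0, col=4)
  < (left): (row=0, col=4) -> (row=0, col=3)
  ^ (up): blocked, stay at (row=0, col=3)
  < (left): (row=0, col=3) -> (row=0, col=2)
  < (left): (row=0, col=2) -> (row=0, col=1)
  ^ (up): blocked, stay at (row=0, col=1)
  v (down): (row=0, col=1) -> (row=1, col=1)
  < (left): (row=1, col=1) -> (row=1, col=0)
  < (left): blocked, stay at (row=1, col=0)
  v (down): (row=1, col=0) -> (row=2, col=0)
Final: (row=2, col=0)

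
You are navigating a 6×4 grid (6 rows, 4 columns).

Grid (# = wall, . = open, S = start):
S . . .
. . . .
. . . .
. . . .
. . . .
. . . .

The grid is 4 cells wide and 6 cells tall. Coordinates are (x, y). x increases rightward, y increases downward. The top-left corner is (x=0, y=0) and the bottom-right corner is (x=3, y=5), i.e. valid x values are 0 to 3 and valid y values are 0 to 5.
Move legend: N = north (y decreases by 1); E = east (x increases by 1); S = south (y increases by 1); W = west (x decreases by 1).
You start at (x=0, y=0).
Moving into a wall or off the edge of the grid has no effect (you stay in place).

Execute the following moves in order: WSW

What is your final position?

Answer: Final position: (x=0, y=1)

Derivation:
Start: (x=0, y=0)
  W (west): blocked, stay at (x=0, y=0)
  S (south): (x=0, y=0) -> (x=0, y=1)
  W (west): blocked, stay at (x=0, y=1)
Final: (x=0, y=1)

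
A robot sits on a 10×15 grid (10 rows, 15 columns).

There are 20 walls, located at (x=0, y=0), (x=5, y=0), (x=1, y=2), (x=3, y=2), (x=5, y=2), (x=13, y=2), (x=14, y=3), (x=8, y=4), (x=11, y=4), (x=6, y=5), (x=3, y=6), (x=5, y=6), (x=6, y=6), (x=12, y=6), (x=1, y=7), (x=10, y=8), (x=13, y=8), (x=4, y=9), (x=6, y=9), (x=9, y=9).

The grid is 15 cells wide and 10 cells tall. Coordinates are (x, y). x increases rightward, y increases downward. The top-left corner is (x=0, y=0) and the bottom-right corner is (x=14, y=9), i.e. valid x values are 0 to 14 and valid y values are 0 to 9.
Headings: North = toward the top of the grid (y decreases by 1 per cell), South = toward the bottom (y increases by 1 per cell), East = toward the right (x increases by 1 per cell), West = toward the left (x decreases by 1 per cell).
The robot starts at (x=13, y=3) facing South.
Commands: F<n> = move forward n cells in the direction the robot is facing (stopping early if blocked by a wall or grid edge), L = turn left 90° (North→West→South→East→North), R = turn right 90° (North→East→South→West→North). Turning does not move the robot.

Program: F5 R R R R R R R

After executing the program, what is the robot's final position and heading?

Answer: Final position: (x=13, y=7), facing East

Derivation:
Start: (x=13, y=3), facing South
  F5: move forward 4/5 (blocked), now at (x=13, y=7)
  R: turn right, now facing West
  R: turn right, now facing North
  R: turn right, now facing East
  R: turn right, now facing South
  R: turn right, now facing West
  R: turn right, now facing North
  R: turn right, now facing East
Final: (x=13, y=7), facing East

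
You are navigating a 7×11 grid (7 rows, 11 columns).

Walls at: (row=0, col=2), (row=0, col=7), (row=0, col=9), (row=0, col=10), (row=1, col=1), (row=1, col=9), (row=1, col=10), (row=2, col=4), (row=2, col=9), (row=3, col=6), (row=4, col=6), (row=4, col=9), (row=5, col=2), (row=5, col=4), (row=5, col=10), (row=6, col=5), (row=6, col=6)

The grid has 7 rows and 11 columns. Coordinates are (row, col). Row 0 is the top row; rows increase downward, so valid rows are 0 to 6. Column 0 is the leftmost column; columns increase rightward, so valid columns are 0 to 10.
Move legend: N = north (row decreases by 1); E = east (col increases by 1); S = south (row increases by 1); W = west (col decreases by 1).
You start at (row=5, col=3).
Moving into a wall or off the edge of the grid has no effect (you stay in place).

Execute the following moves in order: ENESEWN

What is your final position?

Answer: Final position: (row=3, col=4)

Derivation:
Start: (row=5, col=3)
  E (east): blocked, stay at (row=5, col=3)
  N (north): (row=5, col=3) -> (row=4, col=3)
  E (east): (row=4, col=3) -> (row=4, col=4)
  S (south): blocked, stay at (row=4, col=4)
  E (east): (row=4, col=4) -> (row=4, col=5)
  W (west): (row=4, col=5) -> (row=4, col=4)
  N (north): (row=4, col=4) -> (row=3, col=4)
Final: (row=3, col=4)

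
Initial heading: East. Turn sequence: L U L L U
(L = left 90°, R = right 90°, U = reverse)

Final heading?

Start: East
  L (left (90° counter-clockwise)) -> North
  U (U-turn (180°)) -> South
  L (left (90° counter-clockwise)) -> East
  L (left (90° counter-clockwise)) -> North
  U (U-turn (180°)) -> South
Final: South

Answer: Final heading: South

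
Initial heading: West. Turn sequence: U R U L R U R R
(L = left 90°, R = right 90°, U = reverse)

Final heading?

Start: West
  U (U-turn (180°)) -> East
  R (right (90° clockwise)) -> South
  U (U-turn (180°)) -> North
  L (left (90° counter-clockwise)) -> West
  R (right (90° clockwise)) -> North
  U (U-turn (180°)) -> South
  R (right (90° clockwise)) -> West
  R (right (90° clockwise)) -> North
Final: North

Answer: Final heading: North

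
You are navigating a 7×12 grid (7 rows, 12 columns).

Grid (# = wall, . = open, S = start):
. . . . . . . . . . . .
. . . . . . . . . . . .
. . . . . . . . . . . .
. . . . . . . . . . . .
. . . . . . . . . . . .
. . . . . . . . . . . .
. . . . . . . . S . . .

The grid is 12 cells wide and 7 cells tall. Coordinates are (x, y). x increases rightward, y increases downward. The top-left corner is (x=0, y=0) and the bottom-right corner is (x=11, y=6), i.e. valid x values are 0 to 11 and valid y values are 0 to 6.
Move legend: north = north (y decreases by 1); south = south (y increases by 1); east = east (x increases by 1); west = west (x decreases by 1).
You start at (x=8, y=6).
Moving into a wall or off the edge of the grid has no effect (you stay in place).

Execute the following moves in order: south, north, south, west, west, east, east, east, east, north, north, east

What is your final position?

Start: (x=8, y=6)
  south (south): blocked, stay at (x=8, y=6)
  north (north): (x=8, y=6) -> (x=8, y=5)
  south (south): (x=8, y=5) -> (x=8, y=6)
  west (west): (x=8, y=6) -> (x=7, y=6)
  west (west): (x=7, y=6) -> (x=6, y=6)
  east (east): (x=6, y=6) -> (x=7, y=6)
  east (east): (x=7, y=6) -> (x=8, y=6)
  east (east): (x=8, y=6) -> (x=9, y=6)
  east (east): (x=9, y=6) -> (x=10, y=6)
  north (north): (x=10, y=6) -> (x=10, y=5)
  north (north): (x=10, y=5) -> (x=10, y=4)
  east (east): (x=10, y=4) -> (x=11, y=4)
Final: (x=11, y=4)

Answer: Final position: (x=11, y=4)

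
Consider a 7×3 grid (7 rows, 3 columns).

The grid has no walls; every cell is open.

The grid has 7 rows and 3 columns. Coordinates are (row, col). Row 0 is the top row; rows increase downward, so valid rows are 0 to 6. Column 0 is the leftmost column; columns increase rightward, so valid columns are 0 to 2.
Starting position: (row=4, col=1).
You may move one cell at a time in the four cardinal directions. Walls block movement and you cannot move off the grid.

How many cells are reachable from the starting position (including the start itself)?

BFS flood-fill from (row=4, col=1):
  Distance 0: (row=4, col=1)
  Distance 1: (row=3, col=1), (row=4, col=0), (row=4, col=2), (row=5, col=1)
  Distance 2: (row=2, col=1), (row=3, col=0), (row=3, col=2), (row=5, col=0), (row=5, col=2), (row=6, col=1)
  Distance 3: (row=1, col=1), (row=2, col=0), (row=2, col=2), (row=6, col=0), (row=6, col=2)
  Distance 4: (row=0, col=1), (row=1, col=0), (row=1, col=2)
  Distance 5: (row=0, col=0), (row=0, col=2)
Total reachable: 21 (grid has 21 open cells total)

Answer: Reachable cells: 21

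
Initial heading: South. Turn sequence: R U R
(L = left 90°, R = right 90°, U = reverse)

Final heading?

Start: South
  R (right (90° clockwise)) -> West
  U (U-turn (180°)) -> East
  R (right (90° clockwise)) -> South
Final: South

Answer: Final heading: South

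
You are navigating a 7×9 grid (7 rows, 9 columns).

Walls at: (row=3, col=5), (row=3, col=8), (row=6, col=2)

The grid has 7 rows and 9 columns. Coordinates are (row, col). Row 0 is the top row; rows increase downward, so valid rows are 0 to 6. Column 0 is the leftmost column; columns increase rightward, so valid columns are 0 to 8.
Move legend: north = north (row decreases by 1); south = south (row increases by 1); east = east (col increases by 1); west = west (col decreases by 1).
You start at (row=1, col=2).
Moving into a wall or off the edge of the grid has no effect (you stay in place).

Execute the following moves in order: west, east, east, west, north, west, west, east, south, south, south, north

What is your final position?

Start: (row=1, col=2)
  west (west): (row=1, col=2) -> (row=1, col=1)
  east (east): (row=1, col=1) -> (row=1, col=2)
  east (east): (row=1, col=2) -> (row=1, col=3)
  west (west): (row=1, col=3) -> (row=1, col=2)
  north (north): (row=1, col=2) -> (row=0, col=2)
  west (west): (row=0, col=2) -> (row=0, col=1)
  west (west): (row=0, col=1) -> (row=0, col=0)
  east (east): (row=0, col=0) -> (row=0, col=1)
  south (south): (row=0, col=1) -> (row=1, col=1)
  south (south): (row=1, col=1) -> (row=2, col=1)
  south (south): (row=2, col=1) -> (row=3, col=1)
  north (north): (row=3, col=1) -> (row=2, col=1)
Final: (row=2, col=1)

Answer: Final position: (row=2, col=1)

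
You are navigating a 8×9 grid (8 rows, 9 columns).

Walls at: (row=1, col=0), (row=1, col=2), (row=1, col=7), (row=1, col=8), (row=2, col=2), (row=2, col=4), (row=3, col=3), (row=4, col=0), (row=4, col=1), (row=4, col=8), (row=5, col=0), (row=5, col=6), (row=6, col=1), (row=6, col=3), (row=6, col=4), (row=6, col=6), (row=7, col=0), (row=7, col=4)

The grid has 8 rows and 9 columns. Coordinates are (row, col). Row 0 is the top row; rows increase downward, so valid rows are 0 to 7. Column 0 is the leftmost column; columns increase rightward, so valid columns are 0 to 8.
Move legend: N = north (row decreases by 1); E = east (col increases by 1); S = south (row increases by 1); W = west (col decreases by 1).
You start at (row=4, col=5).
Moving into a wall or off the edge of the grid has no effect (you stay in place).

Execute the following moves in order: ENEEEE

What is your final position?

Start: (row=4, col=5)
  E (east): (row=4, col=5) -> (row=4, col=6)
  N (north): (row=4, col=6) -> (row=3, col=6)
  E (east): (row=3, col=6) -> (row=3, col=7)
  E (east): (row=3, col=7) -> (row=3, col=8)
  E (east): blocked, stay at (row=3, col=8)
  E (east): blocked, stay at (row=3, col=8)
Final: (row=3, col=8)

Answer: Final position: (row=3, col=8)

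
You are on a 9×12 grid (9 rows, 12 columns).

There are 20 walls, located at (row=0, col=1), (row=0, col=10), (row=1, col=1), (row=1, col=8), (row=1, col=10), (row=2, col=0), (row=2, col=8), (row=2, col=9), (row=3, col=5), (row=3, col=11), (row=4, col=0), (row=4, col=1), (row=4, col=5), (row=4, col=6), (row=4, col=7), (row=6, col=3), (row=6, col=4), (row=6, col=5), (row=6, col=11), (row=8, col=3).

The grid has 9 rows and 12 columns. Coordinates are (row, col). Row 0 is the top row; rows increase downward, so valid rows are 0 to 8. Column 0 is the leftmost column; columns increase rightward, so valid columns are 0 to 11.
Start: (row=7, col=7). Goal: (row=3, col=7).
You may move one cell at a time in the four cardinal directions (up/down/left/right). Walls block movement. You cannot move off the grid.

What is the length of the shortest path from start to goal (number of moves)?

Answer: Shortest path length: 6

Derivation:
BFS from (row=7, col=7) until reaching (row=3, col=7):
  Distance 0: (row=7, col=7)
  Distance 1: (row=6, col=7), (row=7, col=6), (row=7, col=8), (row=8, col=7)
  Distance 2: (row=5, col=7), (row=6, col=6), (row=6, col=8), (row=7, col=5), (row=7, col=9), (row=8, col=6), (row=8, col=8)
  Distance 3: (row=5, col=6), (row=5, col=8), (row=6, col=9), (row=7, col=4), (row=7, col=10), (row=8, col=5), (row=8, col=9)
  Distance 4: (row=4, col=8), (row=5, col=5), (row=5, col=9), (row=6, col=10), (row=7, col=3), (row=7, col=11), (row=8, col=4), (row=8, col=10)
  Distance 5: (row=3, col=8), (row=4, col=9), (row=5, col=4), (row=5, col=10), (row=7, col=2), (row=8, col=11)
  Distance 6: (row=3, col=7), (row=3, col=9), (row=4, col=4), (row=4, col=10), (row=5, col=3), (row=5, col=11), (row=6, col=2), (row=7, col=1), (row=8, col=2)  <- goal reached here
One shortest path (6 moves): (row=7, col=7) -> (row=7, col=8) -> (row=6, col=8) -> (row=5, col=8) -> (row=4, col=8) -> (row=3, col=8) -> (row=3, col=7)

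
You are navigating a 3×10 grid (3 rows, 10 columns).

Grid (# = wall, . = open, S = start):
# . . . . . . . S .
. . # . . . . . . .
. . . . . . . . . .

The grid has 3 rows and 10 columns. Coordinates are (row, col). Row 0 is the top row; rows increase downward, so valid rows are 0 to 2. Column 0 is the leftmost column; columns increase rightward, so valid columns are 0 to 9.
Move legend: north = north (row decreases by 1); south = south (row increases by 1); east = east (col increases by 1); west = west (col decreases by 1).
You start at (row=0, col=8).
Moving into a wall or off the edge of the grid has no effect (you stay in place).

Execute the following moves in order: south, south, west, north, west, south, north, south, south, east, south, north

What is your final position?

Answer: Final position: (row=1, col=7)

Derivation:
Start: (row=0, col=8)
  south (south): (row=0, col=8) -> (row=1, col=8)
  south (south): (row=1, col=8) -> (row=2, col=8)
  west (west): (row=2, col=8) -> (row=2, col=7)
  north (north): (row=2, col=7) -> (row=1, col=7)
  west (west): (row=1, col=7) -> (row=1, col=6)
  south (south): (row=1, col=6) -> (row=2, col=6)
  north (north): (row=2, col=6) -> (row=1, col=6)
  south (south): (row=1, col=6) -> (row=2, col=6)
  south (south): blocked, stay at (row=2, col=6)
  east (east): (row=2, col=6) -> (row=2, col=7)
  south (south): blocked, stay at (row=2, col=7)
  north (north): (row=2, col=7) -> (row=1, col=7)
Final: (row=1, col=7)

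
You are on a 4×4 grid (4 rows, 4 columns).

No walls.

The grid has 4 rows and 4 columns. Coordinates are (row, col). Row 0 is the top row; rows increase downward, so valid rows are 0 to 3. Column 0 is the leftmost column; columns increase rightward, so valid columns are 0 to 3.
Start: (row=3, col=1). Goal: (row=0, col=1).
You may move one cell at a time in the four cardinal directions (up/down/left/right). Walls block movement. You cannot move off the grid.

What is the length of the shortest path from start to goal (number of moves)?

Answer: Shortest path length: 3

Derivation:
BFS from (row=3, col=1) until reaching (row=0, col=1):
  Distance 0: (row=3, col=1)
  Distance 1: (row=2, col=1), (row=3, col=0), (row=3, col=2)
  Distance 2: (row=1, col=1), (row=2, col=0), (row=2, col=2), (row=3, col=3)
  Distance 3: (row=0, col=1), (row=1, col=0), (row=1, col=2), (row=2, col=3)  <- goal reached here
One shortest path (3 moves): (row=3, col=1) -> (row=2, col=1) -> (row=1, col=1) -> (row=0, col=1)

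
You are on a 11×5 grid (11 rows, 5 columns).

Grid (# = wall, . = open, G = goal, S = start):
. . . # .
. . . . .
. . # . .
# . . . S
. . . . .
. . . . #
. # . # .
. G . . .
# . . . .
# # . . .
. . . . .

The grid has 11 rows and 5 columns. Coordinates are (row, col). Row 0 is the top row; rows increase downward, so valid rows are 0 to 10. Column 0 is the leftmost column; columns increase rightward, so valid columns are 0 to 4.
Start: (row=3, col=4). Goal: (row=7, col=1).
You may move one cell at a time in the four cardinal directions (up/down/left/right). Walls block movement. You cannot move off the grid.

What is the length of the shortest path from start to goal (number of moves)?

BFS from (row=3, col=4) until reaching (row=7, col=1):
  Distance 0: (row=3, col=4)
  Distance 1: (row=2, col=4), (row=3, col=3), (row=4, col=4)
  Distance 2: (row=1, col=4), (row=2, col=3), (row=3, col=2), (row=4, col=3)
  Distance 3: (row=0, col=4), (row=1, col=3), (row=3, col=1), (row=4, col=2), (row=5, col=3)
  Distance 4: (row=1, col=2), (row=2, col=1), (row=4, col=1), (row=5, col=2)
  Distance 5: (row=0, col=2), (row=1, col=1), (row=2, col=0), (row=4, col=0), (row=5, col=1), (row=6, col=2)
  Distance 6: (row=0, col=1), (row=1, col=0), (row=5, col=0), (row=7, col=2)
  Distance 7: (row=0, col=0), (row=6, col=0), (row=7, col=1), (row=7, col=3), (row=8, col=2)  <- goal reached here
One shortest path (7 moves): (row=3, col=4) -> (row=3, col=3) -> (row=3, col=2) -> (row=4, col=2) -> (row=5, col=2) -> (row=6, col=2) -> (row=7, col=2) -> (row=7, col=1)

Answer: Shortest path length: 7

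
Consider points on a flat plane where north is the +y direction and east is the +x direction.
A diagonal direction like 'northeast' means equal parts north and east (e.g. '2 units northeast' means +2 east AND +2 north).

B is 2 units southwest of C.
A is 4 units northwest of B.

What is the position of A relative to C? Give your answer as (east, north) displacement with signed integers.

Place C at the origin (east=0, north=0).
  B is 2 units southwest of C: delta (east=-2, north=-2); B at (east=-2, north=-2).
  A is 4 units northwest of B: delta (east=-4, north=+4); A at (east=-6, north=2).
Therefore A relative to C: (east=-6, north=2).

Answer: A is at (east=-6, north=2) relative to C.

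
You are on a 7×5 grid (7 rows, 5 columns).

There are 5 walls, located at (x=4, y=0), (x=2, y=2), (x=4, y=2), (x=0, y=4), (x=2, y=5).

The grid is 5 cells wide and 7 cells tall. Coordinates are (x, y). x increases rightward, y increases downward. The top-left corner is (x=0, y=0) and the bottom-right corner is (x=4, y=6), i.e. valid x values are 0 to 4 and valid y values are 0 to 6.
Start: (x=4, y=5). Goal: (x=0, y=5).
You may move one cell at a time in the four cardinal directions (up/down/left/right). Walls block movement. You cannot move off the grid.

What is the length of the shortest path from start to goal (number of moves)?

BFS from (x=4, y=5) until reaching (x=0, y=5):
  Distance 0: (x=4, y=5)
  Distance 1: (x=4, y=4), (x=3, y=5), (x=4, y=6)
  Distance 2: (x=4, y=3), (x=3, y=4), (x=3, y=6)
  Distance 3: (x=3, y=3), (x=2, y=4), (x=2, y=6)
  Distance 4: (x=3, y=2), (x=2, y=3), (x=1, y=4), (x=1, y=6)
  Distance 5: (x=3, y=1), (x=1, y=3), (x=1, y=5), (x=0, y=6)
  Distance 6: (x=3, y=0), (x=2, y=1), (x=4, y=1), (x=1, y=2), (x=0, y=3), (x=0, y=5)  <- goal reached here
One shortest path (6 moves): (x=4, y=5) -> (x=3, y=5) -> (x=3, y=6) -> (x=2, y=6) -> (x=1, y=6) -> (x=0, y=6) -> (x=0, y=5)

Answer: Shortest path length: 6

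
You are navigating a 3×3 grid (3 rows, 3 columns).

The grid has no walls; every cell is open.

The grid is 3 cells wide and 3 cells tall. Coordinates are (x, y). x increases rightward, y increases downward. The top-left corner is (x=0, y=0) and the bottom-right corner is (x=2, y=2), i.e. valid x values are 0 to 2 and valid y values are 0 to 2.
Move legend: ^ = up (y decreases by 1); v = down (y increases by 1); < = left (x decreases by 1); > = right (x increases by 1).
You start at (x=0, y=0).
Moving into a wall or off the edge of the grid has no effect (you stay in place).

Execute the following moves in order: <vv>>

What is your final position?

Answer: Final position: (x=2, y=2)

Derivation:
Start: (x=0, y=0)
  < (left): blocked, stay at (x=0, y=0)
  v (down): (x=0, y=0) -> (x=0, y=1)
  v (down): (x=0, y=1) -> (x=0, y=2)
  > (right): (x=0, y=2) -> (x=1, y=2)
  > (right): (x=1, y=2) -> (x=2, y=2)
Final: (x=2, y=2)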